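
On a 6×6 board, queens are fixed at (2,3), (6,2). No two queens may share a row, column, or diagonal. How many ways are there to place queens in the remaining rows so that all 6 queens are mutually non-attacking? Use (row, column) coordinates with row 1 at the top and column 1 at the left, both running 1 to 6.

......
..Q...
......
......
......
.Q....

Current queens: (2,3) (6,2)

1

Branch on row 1: col 1 → 0; col 5 → 1; col 6 → 0.
Sum: 0 + 1 + 0 = 1.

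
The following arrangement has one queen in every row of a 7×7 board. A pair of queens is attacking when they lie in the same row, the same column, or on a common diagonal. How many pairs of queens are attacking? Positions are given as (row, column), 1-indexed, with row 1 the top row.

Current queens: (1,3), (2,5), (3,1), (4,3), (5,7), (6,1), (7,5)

10

Same column: (1,3)–(4,3) (column 3); (2,5)–(7,5) (column 5); (3,1)–(6,1) (column 1).
Same diagonal: (1,3)–(3,1) (|1−3| = |3−1| = 2); (1,3)–(5,7) (|1−5| = |3−7| = 4); (2,5)–(4,3) (|2−4| = |5−3| = 2); (2,5)–(6,1) (|2−6| = |5−1| = 4); (3,1)–(7,5) (|3−7| = |1−5| = 4); (4,3)–(6,1) (|4−6| = |3−1| = 2); (5,7)–(7,5) (|5−7| = |7−5| = 2).
Total attacking pairs: 10.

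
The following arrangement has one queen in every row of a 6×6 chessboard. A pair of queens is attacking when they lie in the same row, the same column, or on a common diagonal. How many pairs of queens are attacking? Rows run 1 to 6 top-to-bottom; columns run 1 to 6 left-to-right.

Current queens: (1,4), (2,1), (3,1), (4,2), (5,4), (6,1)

Same column: (1,4)–(5,4) (column 4); (2,1)–(3,1) (column 1); (2,1)–(6,1) (column 1); (3,1)–(6,1) (column 1).
Same diagonal: (2,1)–(5,4) (|2−5| = |1−4| = 3); (3,1)–(4,2) (|3−4| = |1−2| = 1).
Total attacking pairs: 6.

6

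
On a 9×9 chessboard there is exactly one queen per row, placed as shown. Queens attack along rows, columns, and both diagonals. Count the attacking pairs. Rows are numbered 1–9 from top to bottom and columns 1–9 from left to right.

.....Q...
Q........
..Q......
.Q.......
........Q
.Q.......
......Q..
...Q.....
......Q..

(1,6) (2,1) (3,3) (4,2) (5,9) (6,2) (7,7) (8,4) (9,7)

Same column: (4,2)–(6,2) (column 2); (7,7)–(9,7) (column 7).
Same diagonal: (3,3)–(4,2) (|3−4| = |3−2| = 1); (3,3)–(7,7) (|3−7| = |3−7| = 4); (4,2)–(9,7) (|4−9| = |2−7| = 5); (5,9)–(7,7) (|5−7| = |9−7| = 2); (6,2)–(8,4) (|6−8| = |2−4| = 2).
Total attacking pairs: 7.

7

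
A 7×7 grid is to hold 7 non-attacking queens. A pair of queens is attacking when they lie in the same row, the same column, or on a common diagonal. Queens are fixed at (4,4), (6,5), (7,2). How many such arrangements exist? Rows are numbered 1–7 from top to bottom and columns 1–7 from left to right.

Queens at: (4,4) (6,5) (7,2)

Branch on row 1: col 3 → 0; col 6 → 2.
Sum: 0 + 2 = 2.

2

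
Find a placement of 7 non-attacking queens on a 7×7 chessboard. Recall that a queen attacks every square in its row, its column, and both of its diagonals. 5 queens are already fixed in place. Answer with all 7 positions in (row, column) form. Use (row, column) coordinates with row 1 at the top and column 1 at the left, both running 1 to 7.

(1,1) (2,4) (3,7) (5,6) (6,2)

Row 4: attacked by (1,1)→{1,4}; (2,4)→{2,4,6}; (3,7)→{6,7}; (5,6)→{5,6,7}; (6,2)→{2,4}. Safe: 3. Place at column 3.
Row 7: attacked by (1,1)→{1,7}; (2,4)→{4}; (3,7)→{3,7}; (4,3)→{3,6}; (5,6)→{4,6}; (6,2)→{1,2,3}. Safe: 5. Place at column 5.
Columns [1, 4, 7, 3, 6, 2, 5], r−c [0, -2, -4, 1, -1, 4, 2], r+c [2, 6, 10, 7, 11, 8, 12] are all distinct, so no two queens attack.

(1,1) (2,4) (3,7) (4,3) (5,6) (6,2) (7,5)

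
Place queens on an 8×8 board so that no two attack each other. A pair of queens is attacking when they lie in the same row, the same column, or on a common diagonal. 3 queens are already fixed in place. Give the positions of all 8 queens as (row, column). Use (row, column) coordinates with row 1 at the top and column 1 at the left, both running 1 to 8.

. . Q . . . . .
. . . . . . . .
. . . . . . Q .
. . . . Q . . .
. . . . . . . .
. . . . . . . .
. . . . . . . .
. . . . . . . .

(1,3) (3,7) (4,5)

Row 2: attacked by (1,3)→{2,3,4}; (3,7)→{6,7,8}; (4,5)→{3,5,7}. Safe: 1. Place at column 1.
Row 5: attacked by (1,3)→{3,7}; (2,1)→{1,4}; (3,7)→{5,7}; (4,5)→{4,5,6}. Safe: 2, 8. Place at column 8.
Row 6: attacked by (1,3)→{3,8}; (2,1)→{1,5}; (3,7)→{4,7}; (4,5)→{3,5,7}; (5,8)→{7,8}. Safe: 2, 6. Place at column 2.
Row 7: attacked by (1,3)→{3}; (2,1)→{1,6}; (3,7)→{3,7}; (4,5)→{2,5,8}; (5,8)→{6,8}; (6,2)→{1,2,3}. Safe: 4. Place at column 4.
Row 8: attacked by (1,3)→{3}; (2,1)→{1,7}; (3,7)→{2,7}; (4,5)→{1,5}; (5,8)→{5,8}; (6,2)→{2,4}; (7,4)→{3,4,5}. Safe: 6. Place at column 6.
Columns [3, 1, 7, 5, 8, 2, 4, 6], r−c [-2, 1, -4, -1, -3, 4, 3, 2], r+c [4, 3, 10, 9, 13, 8, 11, 14] are all distinct, so no two queens attack.

(1,3) (2,1) (3,7) (4,5) (5,8) (6,2) (7,4) (8,6)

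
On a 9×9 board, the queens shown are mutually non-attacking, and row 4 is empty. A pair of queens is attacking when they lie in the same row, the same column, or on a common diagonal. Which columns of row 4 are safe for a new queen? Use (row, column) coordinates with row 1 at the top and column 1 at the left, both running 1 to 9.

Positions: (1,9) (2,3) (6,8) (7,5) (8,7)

columns 4

(1,9) attacks row 4 at column 9 and diagonals 6.
(2,3) attacks row 4 at column 3 and diagonals 1, 5.
(6,8) attacks row 4 at column 8 and diagonals 6.
(7,5) attacks row 4 at column 5 and diagonals 2, 8.
(8,7) attacks row 4 at column 7 and diagonals 3.
Attacked columns: {1, 2, 3, 5, 6, 7, 8, 9}. Safe: {4}.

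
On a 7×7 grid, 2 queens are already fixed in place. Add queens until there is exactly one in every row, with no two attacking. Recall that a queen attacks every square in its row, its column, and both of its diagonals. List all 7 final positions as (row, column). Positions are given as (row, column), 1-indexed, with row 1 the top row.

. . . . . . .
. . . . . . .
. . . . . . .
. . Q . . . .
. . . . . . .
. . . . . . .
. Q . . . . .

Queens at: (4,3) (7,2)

Row 1: attacked by (4,3)→{3,6}; (7,2)→{2}. Safe: 1, 4, 5, 7. Place at column 4.
Row 2: attacked by (1,4)→{3,4,5}; (4,3)→{1,3,5}; (7,2)→{2,7}. Safe: 6. Place at column 6.
Row 3: attacked by (1,4)→{2,4,6}; (2,6)→{5,6,7}; (4,3)→{2,3,4}; (7,2)→{2,6}. Safe: 1. Place at column 1.
Row 5: attacked by (1,4)→{4}; (2,6)→{3,6}; (3,1)→{1,3}; (4,3)→{2,3,4}; (7,2)→{2,4}. Safe: 5, 7. Place at column 5.
Row 6: attacked by (1,4)→{4}; (2,6)→{2,6}; (3,1)→{1,4}; (4,3)→{1,3,5}; (5,5)→{4,5,6}; (7,2)→{1,2,3}. Safe: 7. Place at column 7.
Columns [4, 6, 1, 3, 5, 7, 2], r−c [-3, -4, 2, 1, 0, -1, 5], r+c [5, 8, 4, 7, 10, 13, 9] are all distinct, so no two queens attack.

(1,4) (2,6) (3,1) (4,3) (5,5) (6,7) (7,2)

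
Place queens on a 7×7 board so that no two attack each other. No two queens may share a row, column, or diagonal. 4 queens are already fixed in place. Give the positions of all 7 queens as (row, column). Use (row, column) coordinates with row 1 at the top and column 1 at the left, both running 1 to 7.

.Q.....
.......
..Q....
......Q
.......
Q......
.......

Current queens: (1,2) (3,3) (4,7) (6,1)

Row 2: attacked by (1,2)→{1,2,3}; (3,3)→{2,3,4}; (4,7)→{5,7}; (6,1)→{1,5}. Safe: 6. Place at column 6.
Row 5: attacked by (1,2)→{2,6}; (2,6)→{3,6}; (3,3)→{1,3,5}; (4,7)→{6,7}; (6,1)→{1,2}. Safe: 4. Place at column 4.
Row 7: attacked by (1,2)→{2}; (2,6)→{1,6}; (3,3)→{3,7}; (4,7)→{4,7}; (5,4)→{2,4,6}; (6,1)→{1,2}. Safe: 5. Place at column 5.
Columns [2, 6, 3, 7, 4, 1, 5], r−c [-1, -4, 0, -3, 1, 5, 2], r+c [3, 8, 6, 11, 9, 7, 12] are all distinct, so no two queens attack.

(1,2) (2,6) (3,3) (4,7) (5,4) (6,1) (7,5)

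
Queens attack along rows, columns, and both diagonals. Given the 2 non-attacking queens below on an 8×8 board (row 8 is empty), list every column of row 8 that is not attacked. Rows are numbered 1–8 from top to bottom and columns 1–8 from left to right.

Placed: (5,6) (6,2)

columns 1, 5, 7, 8

(5,6) attacks row 8 at column 6 and diagonals 3.
(6,2) attacks row 8 at column 2 and diagonals 4.
Attacked columns: {2, 3, 4, 6}. Safe: {1, 5, 7, 8}.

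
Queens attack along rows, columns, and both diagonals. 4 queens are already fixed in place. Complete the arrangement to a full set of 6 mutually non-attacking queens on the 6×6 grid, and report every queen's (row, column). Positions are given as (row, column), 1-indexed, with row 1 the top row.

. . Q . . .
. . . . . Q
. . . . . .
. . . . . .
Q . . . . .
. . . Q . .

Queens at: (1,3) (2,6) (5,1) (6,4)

(1,3) (2,6) (3,2) (4,5) (5,1) (6,4)

Row 3: attacked by (1,3)→{1,3,5}; (2,6)→{5,6}; (5,1)→{1,3}; (6,4)→{1,4}. Safe: 2. Place at column 2.
Row 4: attacked by (1,3)→{3,6}; (2,6)→{4,6}; (3,2)→{1,2,3}; (5,1)→{1,2}; (6,4)→{2,4,6}. Safe: 5. Place at column 5.
Columns [3, 6, 2, 5, 1, 4], r−c [-2, -4, 1, -1, 4, 2], r+c [4, 8, 5, 9, 6, 10] are all distinct, so no two queens attack.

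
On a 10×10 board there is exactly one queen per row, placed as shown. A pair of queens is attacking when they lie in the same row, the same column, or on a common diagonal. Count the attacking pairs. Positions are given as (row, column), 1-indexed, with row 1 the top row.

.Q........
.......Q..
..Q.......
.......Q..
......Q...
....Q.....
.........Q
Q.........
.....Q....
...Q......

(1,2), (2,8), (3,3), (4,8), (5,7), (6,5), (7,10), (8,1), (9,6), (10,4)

2

Same column: (2,8)–(4,8) (column 8).
Same diagonal: (4,8)–(5,7) (|4−5| = |8−7| = 1).
Total attacking pairs: 2.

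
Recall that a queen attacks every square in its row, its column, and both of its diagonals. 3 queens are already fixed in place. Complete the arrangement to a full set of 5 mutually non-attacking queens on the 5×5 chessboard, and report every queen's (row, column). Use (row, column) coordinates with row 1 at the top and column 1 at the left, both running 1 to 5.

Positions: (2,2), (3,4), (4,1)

Row 1: attacked by (2,2)→{1,2,3}; (3,4)→{2,4}; (4,1)→{1,4}. Safe: 5. Place at column 5.
Row 5: attacked by (1,5)→{1,5}; (2,2)→{2,5}; (3,4)→{2,4}; (4,1)→{1,2}. Safe: 3. Place at column 3.
Columns [5, 2, 4, 1, 3], r−c [-4, 0, -1, 3, 2], r+c [6, 4, 7, 5, 8] are all distinct, so no two queens attack.

(1,5) (2,2) (3,4) (4,1) (5,3)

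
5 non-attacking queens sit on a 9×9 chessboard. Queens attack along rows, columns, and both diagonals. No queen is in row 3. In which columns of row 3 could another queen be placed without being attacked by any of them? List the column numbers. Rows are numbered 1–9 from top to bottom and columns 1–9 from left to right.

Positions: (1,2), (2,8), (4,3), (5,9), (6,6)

columns 1, 5

(1,2) attacks row 3 at column 2 and diagonals 4.
(2,8) attacks row 3 at column 8 and diagonals 7, 9.
(4,3) attacks row 3 at column 3 and diagonals 2, 4.
(5,9) attacks row 3 at column 9 and diagonals 7.
(6,6) attacks row 3 at column 6 and diagonals 3, 9.
Attacked columns: {2, 3, 4, 6, 7, 8, 9}. Safe: {1, 5}.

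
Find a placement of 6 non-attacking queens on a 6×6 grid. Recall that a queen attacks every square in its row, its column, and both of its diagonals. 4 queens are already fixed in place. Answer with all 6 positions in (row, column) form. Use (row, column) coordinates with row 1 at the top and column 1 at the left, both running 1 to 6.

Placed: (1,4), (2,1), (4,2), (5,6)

(1,4) (2,1) (3,5) (4,2) (5,6) (6,3)

Row 3: attacked by (1,4)→{2,4,6}; (2,1)→{1,2}; (4,2)→{1,2,3}; (5,6)→{4,6}. Safe: 5. Place at column 5.
Row 6: attacked by (1,4)→{4}; (2,1)→{1,5}; (3,5)→{2,5}; (4,2)→{2,4}; (5,6)→{5,6}. Safe: 3. Place at column 3.
Columns [4, 1, 5, 2, 6, 3], r−c [-3, 1, -2, 2, -1, 3], r+c [5, 3, 8, 6, 11, 9] are all distinct, so no two queens attack.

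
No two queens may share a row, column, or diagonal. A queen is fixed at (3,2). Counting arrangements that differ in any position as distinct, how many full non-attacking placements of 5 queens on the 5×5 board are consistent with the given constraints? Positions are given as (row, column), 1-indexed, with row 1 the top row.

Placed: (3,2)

Branch on row 1: col 1 → 1; col 3 → 1; col 5 → 0.
Sum: 1 + 1 + 0 = 2.

2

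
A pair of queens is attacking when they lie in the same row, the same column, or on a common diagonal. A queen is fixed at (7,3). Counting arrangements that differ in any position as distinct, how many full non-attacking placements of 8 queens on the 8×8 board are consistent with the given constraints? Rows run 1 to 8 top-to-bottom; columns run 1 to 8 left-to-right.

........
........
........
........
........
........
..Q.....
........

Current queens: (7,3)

14

Branch on row 1: col 1 → 0; col 2 → 1; col 4 → 6; col 5 → 3; col 6 → 0; col 7 → 3; col 8 → 1.
Sum: 0 + 1 + 6 + 3 + 0 + 3 + 1 = 14.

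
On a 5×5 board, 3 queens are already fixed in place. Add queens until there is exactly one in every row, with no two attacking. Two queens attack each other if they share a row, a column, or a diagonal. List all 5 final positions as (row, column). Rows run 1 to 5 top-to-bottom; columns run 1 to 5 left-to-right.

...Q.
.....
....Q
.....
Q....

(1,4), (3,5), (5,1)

Row 2: attacked by (1,4)→{3,4,5}; (3,5)→{4,5}; (5,1)→{1,4}. Safe: 2. Place at column 2.
Row 4: attacked by (1,4)→{1,4}; (2,2)→{2,4}; (3,5)→{4,5}; (5,1)→{1,2}. Safe: 3. Place at column 3.
Columns [4, 2, 5, 3, 1], r−c [-3, 0, -2, 1, 4], r+c [5, 4, 8, 7, 6] are all distinct, so no two queens attack.

(1,4) (2,2) (3,5) (4,3) (5,1)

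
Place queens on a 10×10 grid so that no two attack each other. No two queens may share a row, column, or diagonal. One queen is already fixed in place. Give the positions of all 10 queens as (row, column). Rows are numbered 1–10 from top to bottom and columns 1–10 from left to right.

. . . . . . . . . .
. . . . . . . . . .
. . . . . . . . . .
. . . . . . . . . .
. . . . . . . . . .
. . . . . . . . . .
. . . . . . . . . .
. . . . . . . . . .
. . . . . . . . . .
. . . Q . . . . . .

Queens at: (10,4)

Row 1: attacked by (10,4)→{4}. Safe: 1, 2, 3, 5, 6, 7, 8, 9, 10. Place at column 10.
Row 2: attacked by (1,10)→{9,10}; (10,4)→{4}. Safe: 1, 2, 3, 5, 6, 7, 8. Place at column 7.
Row 3: attacked by (1,10)→{8,10}; (2,7)→{6,7,8}; (10,4)→{4}. Safe: 1, 2, 3, 5, 9. Place at column 2.
Row 4: attacked by (1,10)→{7,10}; (2,7)→{5,7,9}; (3,2)→{1,2,3}; (10,4)→{4,10}. Safe: 6, 8. Place at column 6.
Row 5: attacked by (1,10)→{6,10}; (2,7)→{4,7,10}; (3,2)→{2,4}; (4,6)→{5,6,7}; (10,4)→{4,9}. Safe: 1, 3, 8. Place at column 3.
Row 6: attacked by (1,10)→{5,10}; (2,7)→{3,7}; (3,2)→{2,5}; (4,6)→{4,6,8}; (5,3)→{2,3,4}; (10,4)→{4,8}. Safe: 1, 9. Place at column 1.
Row 7: attacked by (1,10)→{4,10}; (2,7)→{2,7}; (3,2)→{2,6}; (4,6)→{3,6,9}; (5,3)→{1,3,5}; (6,1)→{1,2}; (10,4)→{1,4,7}. Safe: 8. Place at column 8.
Row 8: attacked by (1,10)→{3,10}; (2,7)→{1,7}; (3,2)→{2,7}; (4,6)→{2,6,10}; (5,3)→{3,6}; (6,1)→{1,3}; (7,8)→{7,8,9}; (10,4)→{2,4,6}. Safe: 5. Place at column 5.
Row 9: attacked by (1,10)→{2,10}; (2,7)→{7}; (3,2)→{2,8}; (4,6)→{1,6}; (5,3)→{3,7}; (6,1)→{1,4}; (7,8)→{6,8,10}; (8,5)→{4,5,6}; (10,4)→{3,4,5}. Safe: 9. Place at column 9.
Columns [10, 7, 2, 6, 3, 1, 8, 5, 9, 4], r−c [-9, -5, 1, -2, 2, 5, -1, 3, 0, 6], r+c [11, 9, 5, 10, 8, 7, 15, 13, 18, 14] are all distinct, so no two queens attack.

(1,10) (2,7) (3,2) (4,6) (5,3) (6,1) (7,8) (8,5) (9,9) (10,4)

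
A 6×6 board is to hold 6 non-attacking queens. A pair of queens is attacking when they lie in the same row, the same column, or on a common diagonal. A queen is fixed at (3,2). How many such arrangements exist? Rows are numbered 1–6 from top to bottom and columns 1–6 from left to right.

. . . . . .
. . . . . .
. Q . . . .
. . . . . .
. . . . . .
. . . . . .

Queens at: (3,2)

1

Branch on row 1: col 1 → 0; col 3 → 1; col 5 → 0; col 6 → 0.
Sum: 0 + 1 + 0 + 0 = 1.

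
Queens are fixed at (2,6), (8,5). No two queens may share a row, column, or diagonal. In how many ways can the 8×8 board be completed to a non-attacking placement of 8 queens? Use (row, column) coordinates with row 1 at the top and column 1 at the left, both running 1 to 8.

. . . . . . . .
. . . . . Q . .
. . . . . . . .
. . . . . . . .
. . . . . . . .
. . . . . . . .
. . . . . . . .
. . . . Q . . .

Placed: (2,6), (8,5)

6

Branch on row 1: col 1 → 1; col 2 → 2; col 3 → 2; col 4 → 1; col 8 → 0.
Sum: 1 + 2 + 2 + 1 + 0 = 6.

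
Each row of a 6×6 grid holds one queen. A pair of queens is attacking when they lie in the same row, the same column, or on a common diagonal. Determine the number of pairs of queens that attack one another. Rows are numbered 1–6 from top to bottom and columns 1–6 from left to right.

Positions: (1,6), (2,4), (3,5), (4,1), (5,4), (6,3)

4

Same column: (2,4)–(5,4) (column 4).
Same diagonal: (2,4)–(3,5) (|2−3| = |4−5| = 1); (4,1)–(6,3) (|4−6| = |1−3| = 2); (5,4)–(6,3) (|5−6| = |4−3| = 1).
Total attacking pairs: 4.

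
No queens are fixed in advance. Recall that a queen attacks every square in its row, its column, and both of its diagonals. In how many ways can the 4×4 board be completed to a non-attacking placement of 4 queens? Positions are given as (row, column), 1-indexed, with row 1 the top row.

2

Branch on row 1: col 1 → 0; col 2 → 1; col 3 → 1; col 4 → 0.
Sum: 0 + 1 + 1 + 0 = 2.
(This is the classic 4-queens count.)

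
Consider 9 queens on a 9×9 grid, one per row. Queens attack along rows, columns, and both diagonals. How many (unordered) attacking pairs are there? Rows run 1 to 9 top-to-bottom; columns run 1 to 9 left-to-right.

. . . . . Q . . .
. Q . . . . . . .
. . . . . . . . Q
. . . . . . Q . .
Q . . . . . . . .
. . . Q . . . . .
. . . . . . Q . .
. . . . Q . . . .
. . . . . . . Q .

Same column: (4,7)–(7,7) (column 7).
Same diagonal: (2,2)–(7,7) (|2−7| = |2−7| = 5).
Total attacking pairs: 2.

2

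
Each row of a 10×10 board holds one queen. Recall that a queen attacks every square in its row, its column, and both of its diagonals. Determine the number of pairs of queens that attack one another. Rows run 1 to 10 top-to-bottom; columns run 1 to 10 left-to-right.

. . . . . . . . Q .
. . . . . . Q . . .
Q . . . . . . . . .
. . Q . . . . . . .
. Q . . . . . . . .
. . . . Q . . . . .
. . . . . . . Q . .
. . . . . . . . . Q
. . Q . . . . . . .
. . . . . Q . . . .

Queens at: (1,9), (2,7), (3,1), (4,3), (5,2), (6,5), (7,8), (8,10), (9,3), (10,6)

3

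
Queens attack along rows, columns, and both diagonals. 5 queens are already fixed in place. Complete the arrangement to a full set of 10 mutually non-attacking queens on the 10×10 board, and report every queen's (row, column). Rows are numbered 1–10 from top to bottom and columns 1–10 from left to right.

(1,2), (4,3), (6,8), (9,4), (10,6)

(1,2) (2,9) (3,7) (4,3) (5,10) (6,8) (7,5) (8,1) (9,4) (10,6)

Row 2: attacked by (1,2)→{1,2,3}; (4,3)→{1,3,5}; (6,8)→{4,8}; (9,4)→{4}; (10,6)→{6}. Safe: 7, 9, 10. Place at column 9.
Row 3: attacked by (1,2)→{2,4}; (2,9)→{8,9,10}; (4,3)→{2,3,4}; (6,8)→{5,8}; (9,4)→{4,10}; (10,6)→{6}. Safe: 1, 7. Place at column 7.
Row 5: attacked by (1,2)→{2,6}; (2,9)→{6,9}; (3,7)→{5,7,9}; (4,3)→{2,3,4}; (6,8)→{7,8,9}; (9,4)→{4,8}; (10,6)→{1,6}. Safe: 10. Place at column 10.
Row 7: attacked by (1,2)→{2,8}; (2,9)→{4,9}; (3,7)→{3,7}; (4,3)→{3,6}; (5,10)→{8,10}; (6,8)→{7,8,9}; (9,4)→{2,4,6}; (10,6)→{3,6,9}. Safe: 1, 5. Place at column 5.
Row 8: attacked by (1,2)→{2,9}; (2,9)→{3,9}; (3,7)→{2,7}; (4,3)→{3,7}; (5,10)→{7,10}; (6,8)→{6,8,10}; (7,5)→{4,5,6}; (9,4)→{3,4,5}; (10,6)→{4,6,8}. Safe: 1. Place at column 1.
Columns [2, 9, 7, 3, 10, 8, 5, 1, 4, 6], r−c [-1, -7, -4, 1, -5, -2, 2, 7, 5, 4], r+c [3, 11, 10, 7, 15, 14, 12, 9, 13, 16] are all distinct, so no two queens attack.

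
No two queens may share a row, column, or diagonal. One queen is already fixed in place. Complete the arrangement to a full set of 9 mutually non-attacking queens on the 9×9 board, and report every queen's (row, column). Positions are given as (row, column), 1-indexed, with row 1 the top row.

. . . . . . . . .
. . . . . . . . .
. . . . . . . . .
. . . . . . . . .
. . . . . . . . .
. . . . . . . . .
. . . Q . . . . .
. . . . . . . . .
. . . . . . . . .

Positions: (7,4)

Row 1: attacked by (7,4)→{4}. Safe: 1, 2, 3, 5, 6, 7, 8, 9. Place at column 6.
Row 2: attacked by (1,6)→{5,6,7}; (7,4)→{4,9}. Safe: 1, 2, 3, 8. Place at column 8.
Row 3: attacked by (1,6)→{4,6,8}; (2,8)→{7,8,9}; (7,4)→{4,8}. Safe: 1, 2, 3, 5. Place at column 1.
Row 4: attacked by (1,6)→{3,6,9}; (2,8)→{6,8}; (3,1)→{1,2}; (7,4)→{1,4,7}. Safe: 5. Place at column 5.
Row 5: attacked by (1,6)→{2,6}; (2,8)→{5,8}; (3,1)→{1,3}; (4,5)→{4,5,6}; (7,4)→{2,4,6}. Safe: 7, 9. Place at column 9.
Row 6: attacked by (1,6)→{1,6}; (2,8)→{4,8}; (3,1)→{1,4}; (4,5)→{3,5,7}; (5,9)→{8,9}; (7,4)→{3,4,5}. Safe: 2. Place at column 2.
Row 8: attacked by (1,6)→{6}; (2,8)→{2,8}; (3,1)→{1,6}; (4,5)→{1,5,9}; (5,9)→{6,9}; (6,2)→{2,4}; (7,4)→{3,4,5}. Safe: 7. Place at column 7.
Row 9: attacked by (1,6)→{6}; (2,8)→{1,8}; (3,1)→{1,7}; (4,5)→{5}; (5,9)→{5,9}; (6,2)→{2,5}; (7,4)→{2,4,6}; (8,7)→{6,7,8}. Safe: 3. Place at column 3.
Columns [6, 8, 1, 5, 9, 2, 4, 7, 3], r−c [-5, -6, 2, -1, -4, 4, 3, 1, 6], r+c [7, 10, 4, 9, 14, 8, 11, 15, 12] are all distinct, so no two queens attack.

(1,6) (2,8) (3,1) (4,5) (5,9) (6,2) (7,4) (8,7) (9,3)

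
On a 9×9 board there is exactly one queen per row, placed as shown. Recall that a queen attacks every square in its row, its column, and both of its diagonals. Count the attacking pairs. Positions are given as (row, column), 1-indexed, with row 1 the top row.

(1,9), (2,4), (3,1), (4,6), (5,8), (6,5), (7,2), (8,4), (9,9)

4

Same column: (1,9)–(9,9) (column 9); (2,4)–(8,4) (column 4).
Same diagonal: (1,9)–(4,6) (|1−4| = |9−6| = 3); (2,4)–(4,6) (|2−4| = |4−6| = 2).
Total attacking pairs: 4.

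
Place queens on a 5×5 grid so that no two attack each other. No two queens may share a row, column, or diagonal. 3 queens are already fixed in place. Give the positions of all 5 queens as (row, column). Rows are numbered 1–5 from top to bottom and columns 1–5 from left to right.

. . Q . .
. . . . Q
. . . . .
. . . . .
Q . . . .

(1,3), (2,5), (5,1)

(1,3) (2,5) (3,2) (4,4) (5,1)

Row 3: attacked by (1,3)→{1,3,5}; (2,5)→{4,5}; (5,1)→{1,3}. Safe: 2. Place at column 2.
Row 4: attacked by (1,3)→{3}; (2,5)→{3,5}; (3,2)→{1,2,3}; (5,1)→{1,2}. Safe: 4. Place at column 4.
Columns [3, 5, 2, 4, 1], r−c [-2, -3, 1, 0, 4], r+c [4, 7, 5, 8, 6] are all distinct, so no two queens attack.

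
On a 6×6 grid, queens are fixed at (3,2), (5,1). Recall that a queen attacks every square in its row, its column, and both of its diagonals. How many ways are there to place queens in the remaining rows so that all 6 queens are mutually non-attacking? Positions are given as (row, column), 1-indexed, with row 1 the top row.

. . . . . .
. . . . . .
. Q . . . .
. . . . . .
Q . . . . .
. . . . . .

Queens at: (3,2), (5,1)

1

Branch on row 1: col 3 → 1; col 6 → 0.
Sum: 1 + 0 = 1.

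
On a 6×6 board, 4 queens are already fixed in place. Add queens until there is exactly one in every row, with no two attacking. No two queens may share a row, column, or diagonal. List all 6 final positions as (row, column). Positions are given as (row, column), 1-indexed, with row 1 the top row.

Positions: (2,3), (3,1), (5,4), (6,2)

(1,5) (2,3) (3,1) (4,6) (5,4) (6,2)

Row 1: attacked by (2,3)→{2,3,4}; (3,1)→{1,3}; (5,4)→{4}; (6,2)→{2}. Safe: 5, 6. Place at column 5.
Row 4: attacked by (1,5)→{2,5}; (2,3)→{1,3,5}; (3,1)→{1,2}; (5,4)→{3,4,5}; (6,2)→{2,4}. Safe: 6. Place at column 6.
Columns [5, 3, 1, 6, 4, 2], r−c [-4, -1, 2, -2, 1, 4], r+c [6, 5, 4, 10, 9, 8] are all distinct, so no two queens attack.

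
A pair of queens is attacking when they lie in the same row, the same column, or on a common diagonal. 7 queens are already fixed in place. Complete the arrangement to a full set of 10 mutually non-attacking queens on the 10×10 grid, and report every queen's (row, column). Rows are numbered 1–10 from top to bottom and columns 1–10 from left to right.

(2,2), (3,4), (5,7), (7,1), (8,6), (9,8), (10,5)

(1,10) (2,2) (3,4) (4,9) (5,7) (6,3) (7,1) (8,6) (9,8) (10,5)

Row 1: attacked by (2,2)→{1,2,3}; (3,4)→{2,4,6}; (5,7)→{3,7}; (7,1)→{1,7}; (8,6)→{6}; (9,8)→{8}; (10,5)→{5}. Safe: 9, 10. Place at column 10.
Row 4: attacked by (1,10)→{7,10}; (2,2)→{2,4}; (3,4)→{3,4,5}; (5,7)→{6,7,8}; (7,1)→{1,4}; (8,6)→{2,6,10}; (9,8)→{3,8}; (10,5)→{5}. Safe: 9. Place at column 9.
Row 6: attacked by (1,10)→{5,10}; (2,2)→{2,6}; (3,4)→{1,4,7}; (4,9)→{7,9}; (5,7)→{6,7,8}; (7,1)→{1,2}; (8,6)→{4,6,8}; (9,8)→{5,8}; (10,5)→{1,5,9}. Safe: 3. Place at column 3.
Columns [10, 2, 4, 9, 7, 3, 1, 6, 8, 5], r−c [-9, 0, -1, -5, -2, 3, 6, 2, 1, 5], r+c [11, 4, 7, 13, 12, 9, 8, 14, 17, 15] are all distinct, so no two queens attack.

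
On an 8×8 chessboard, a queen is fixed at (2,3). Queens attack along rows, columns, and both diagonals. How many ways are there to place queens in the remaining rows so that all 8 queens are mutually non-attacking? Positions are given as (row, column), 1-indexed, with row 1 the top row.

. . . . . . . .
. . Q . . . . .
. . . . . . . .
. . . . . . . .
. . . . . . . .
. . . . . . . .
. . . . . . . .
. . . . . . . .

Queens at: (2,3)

Branch on row 1: col 1 → 0; col 5 → 3; col 6 → 8; col 7 → 2; col 8 → 1.
Sum: 0 + 3 + 8 + 2 + 1 = 14.

14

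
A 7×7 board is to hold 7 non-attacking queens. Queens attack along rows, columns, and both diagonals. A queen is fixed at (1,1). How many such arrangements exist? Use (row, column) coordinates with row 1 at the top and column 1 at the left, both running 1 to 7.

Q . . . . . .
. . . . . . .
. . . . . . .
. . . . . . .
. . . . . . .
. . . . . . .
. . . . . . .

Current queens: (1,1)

4

Branch on row 2: col 3 → 1; col 4 → 1; col 5 → 1; col 6 → 1; col 7 → 0.
Sum: 1 + 1 + 1 + 1 + 0 = 4.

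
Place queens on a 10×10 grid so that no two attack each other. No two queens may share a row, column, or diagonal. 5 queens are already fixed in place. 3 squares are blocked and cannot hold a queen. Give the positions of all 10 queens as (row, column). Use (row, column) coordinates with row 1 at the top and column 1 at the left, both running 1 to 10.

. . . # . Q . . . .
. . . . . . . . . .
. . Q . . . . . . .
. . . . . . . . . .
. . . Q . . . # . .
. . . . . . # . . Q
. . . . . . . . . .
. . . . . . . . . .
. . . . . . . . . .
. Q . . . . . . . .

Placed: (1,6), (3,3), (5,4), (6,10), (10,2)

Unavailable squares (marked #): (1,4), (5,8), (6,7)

Row 2: attacked by (1,6)→{5,6,7}; (3,3)→{2,3,4}; (5,4)→{1,4,7}; (6,10)→{6,10}; (10,2)→{2,10}. Safe: 8, 9. Place at column 8.
Row 4: attacked by (1,6)→{3,6,9}; (2,8)→{6,8,10}; (3,3)→{2,3,4}; (5,4)→{3,4,5}; (6,10)→{8,10}; (10,2)→{2,8}. Safe: 1, 7. Place at column 7.
Row 7: attacked by (1,6)→{6}; (2,8)→{3,8}; (3,3)→{3,7}; (4,7)→{4,7,10}; (5,4)→{2,4,6}; (6,10)→{9,10}; (10,2)→{2,5}. Safe: 1. Place at column 1.
Row 8: attacked by (1,6)→{6}; (2,8)→{2,8}; (3,3)→{3,8}; (4,7)→{3,7}; (5,4)→{1,4,7}; (6,10)→{8,10}; (7,1)→{1,2}; (10,2)→{2,4}. Safe: 5, 9. Place at column 9.
Row 9: attacked by (1,6)→{6}; (2,8)→{1,8}; (3,3)→{3,9}; (4,7)→{2,7}; (5,4)→{4,8}; (6,10)→{7,10}; (7,1)→{1,3}; (8,9)→{8,9,10}; (10,2)→{1,2,3}. Safe: 5. Place at column 5.
Columns [6, 8, 3, 7, 4, 10, 1, 9, 5, 2], r−c [-5, -6, 0, -3, 1, -4, 6, -1, 4, 8], r+c [7, 10, 6, 11, 9, 16, 8, 17, 14, 12] are all distinct, so no two queens attack.

(1,6) (2,8) (3,3) (4,7) (5,4) (6,10) (7,1) (8,9) (9,5) (10,2)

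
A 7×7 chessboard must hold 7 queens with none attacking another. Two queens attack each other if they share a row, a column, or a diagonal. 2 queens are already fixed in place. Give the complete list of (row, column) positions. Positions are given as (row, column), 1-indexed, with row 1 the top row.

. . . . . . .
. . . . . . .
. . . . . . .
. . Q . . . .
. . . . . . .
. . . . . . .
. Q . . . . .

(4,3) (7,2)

Row 1: attacked by (4,3)→{3,6}; (7,2)→{2}. Safe: 1, 4, 5, 7. Place at column 4.
Row 2: attacked by (1,4)→{3,4,5}; (4,3)→{1,3,5}; (7,2)→{2,7}. Safe: 6. Place at column 6.
Row 3: attacked by (1,4)→{2,4,6}; (2,6)→{5,6,7}; (4,3)→{2,3,4}; (7,2)→{2,6}. Safe: 1. Place at column 1.
Row 5: attacked by (1,4)→{4}; (2,6)→{3,6}; (3,1)→{1,3}; (4,3)→{2,3,4}; (7,2)→{2,4}. Safe: 5, 7. Place at column 5.
Row 6: attacked by (1,4)→{4}; (2,6)→{2,6}; (3,1)→{1,4}; (4,3)→{1,3,5}; (5,5)→{4,5,6}; (7,2)→{1,2,3}. Safe: 7. Place at column 7.
Columns [4, 6, 1, 3, 5, 7, 2], r−c [-3, -4, 2, 1, 0, -1, 5], r+c [5, 8, 4, 7, 10, 13, 9] are all distinct, so no two queens attack.

(1,4) (2,6) (3,1) (4,3) (5,5) (6,7) (7,2)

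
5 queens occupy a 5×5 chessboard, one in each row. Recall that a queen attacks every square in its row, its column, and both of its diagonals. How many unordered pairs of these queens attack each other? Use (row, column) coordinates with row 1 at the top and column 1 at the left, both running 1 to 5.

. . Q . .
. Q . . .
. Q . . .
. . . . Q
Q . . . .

2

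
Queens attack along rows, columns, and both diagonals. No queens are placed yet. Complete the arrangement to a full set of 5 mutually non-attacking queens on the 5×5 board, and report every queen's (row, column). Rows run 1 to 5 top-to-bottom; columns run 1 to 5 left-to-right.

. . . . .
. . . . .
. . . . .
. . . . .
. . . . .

Row 1: Safe: 1, 2, 3, 4, 5. Place at column 4.
Row 2: attacked by (1,4)→{3,4,5}. Safe: 1, 2. Place at column 2.
Row 3: attacked by (1,4)→{2,4}; (2,2)→{1,2,3}. Safe: 5. Place at column 5.
Row 4: attacked by (1,4)→{1,4}; (2,2)→{2,4}; (3,5)→{4,5}. Safe: 3. Place at column 3.
Row 5: attacked by (1,4)→{4}; (2,2)→{2,5}; (3,5)→{3,5}; (4,3)→{2,3,4}. Safe: 1. Place at column 1.
Columns [4, 2, 5, 3, 1], r−c [-3, 0, -2, 1, 4], r+c [5, 4, 8, 7, 6] are all distinct, so no two queens attack.

(1,4) (2,2) (3,5) (4,3) (5,1)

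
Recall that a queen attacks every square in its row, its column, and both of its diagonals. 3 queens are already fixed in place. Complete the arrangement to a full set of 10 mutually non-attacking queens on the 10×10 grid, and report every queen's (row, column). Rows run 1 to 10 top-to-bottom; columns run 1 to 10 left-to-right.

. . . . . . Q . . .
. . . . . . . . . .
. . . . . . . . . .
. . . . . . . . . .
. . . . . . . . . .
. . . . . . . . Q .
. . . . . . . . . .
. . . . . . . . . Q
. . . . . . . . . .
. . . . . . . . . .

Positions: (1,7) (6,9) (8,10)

(1,7) (2,3) (3,1) (4,8) (5,5) (6,9) (7,6) (8,10) (9,2) (10,4)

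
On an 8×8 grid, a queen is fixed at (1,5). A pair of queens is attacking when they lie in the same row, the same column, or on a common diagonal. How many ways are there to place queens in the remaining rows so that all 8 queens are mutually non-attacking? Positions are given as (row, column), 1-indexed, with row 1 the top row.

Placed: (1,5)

18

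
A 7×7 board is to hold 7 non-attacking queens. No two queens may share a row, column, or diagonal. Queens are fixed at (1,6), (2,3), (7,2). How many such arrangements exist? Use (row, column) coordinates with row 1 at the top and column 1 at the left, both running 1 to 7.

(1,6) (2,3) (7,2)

3

Branch on row 3: col 1 → 1; col 5 → 1; col 7 → 1.
Sum: 1 + 1 + 1 = 3.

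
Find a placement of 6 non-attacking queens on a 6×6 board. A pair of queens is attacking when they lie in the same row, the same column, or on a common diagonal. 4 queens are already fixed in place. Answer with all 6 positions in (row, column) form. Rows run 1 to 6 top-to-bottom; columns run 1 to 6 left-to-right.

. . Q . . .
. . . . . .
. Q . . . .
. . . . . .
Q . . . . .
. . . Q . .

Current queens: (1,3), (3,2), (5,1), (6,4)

(1,3) (2,6) (3,2) (4,5) (5,1) (6,4)

Row 2: attacked by (1,3)→{2,3,4}; (3,2)→{1,2,3}; (5,1)→{1,4}; (6,4)→{4}. Safe: 5, 6. Place at column 6.
Row 4: attacked by (1,3)→{3,6}; (2,6)→{4,6}; (3,2)→{1,2,3}; (5,1)→{1,2}; (6,4)→{2,4,6}. Safe: 5. Place at column 5.
Columns [3, 6, 2, 5, 1, 4], r−c [-2, -4, 1, -1, 4, 2], r+c [4, 8, 5, 9, 6, 10] are all distinct, so no two queens attack.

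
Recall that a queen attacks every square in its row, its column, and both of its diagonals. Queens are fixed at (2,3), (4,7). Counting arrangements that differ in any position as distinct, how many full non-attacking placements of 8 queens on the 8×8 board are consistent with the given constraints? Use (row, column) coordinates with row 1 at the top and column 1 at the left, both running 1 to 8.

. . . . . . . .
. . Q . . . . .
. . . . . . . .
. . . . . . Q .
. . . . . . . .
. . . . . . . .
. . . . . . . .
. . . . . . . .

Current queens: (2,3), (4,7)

Branch on row 1: col 1 → 0; col 5 → 1; col 6 → 2; col 8 → 0.
Sum: 0 + 1 + 2 + 0 = 3.

3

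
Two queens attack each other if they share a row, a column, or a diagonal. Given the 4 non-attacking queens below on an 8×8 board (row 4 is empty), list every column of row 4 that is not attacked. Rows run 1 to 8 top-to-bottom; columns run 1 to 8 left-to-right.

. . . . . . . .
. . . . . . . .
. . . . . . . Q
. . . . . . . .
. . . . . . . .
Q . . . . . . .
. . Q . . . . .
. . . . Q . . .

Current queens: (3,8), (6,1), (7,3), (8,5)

columns 2, 4

(3,8) attacks row 4 at column 8 and diagonals 7.
(6,1) attacks row 4 at column 1 and diagonals 3.
(7,3) attacks row 4 at column 3 and diagonals 6.
(8,5) attacks row 4 at column 5 and diagonals 1.
Attacked columns: {1, 3, 5, 6, 7, 8}. Safe: {2, 4}.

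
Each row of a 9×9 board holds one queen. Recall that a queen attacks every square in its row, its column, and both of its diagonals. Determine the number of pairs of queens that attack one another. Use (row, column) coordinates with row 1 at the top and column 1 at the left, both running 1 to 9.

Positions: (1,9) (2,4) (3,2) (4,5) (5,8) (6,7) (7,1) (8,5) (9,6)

6

Same column: (4,5)–(8,5) (column 5).
Same diagonal: (4,5)–(6,7) (|4−6| = |5−7| = 2); (5,8)–(6,7) (|5−6| = |8−7| = 1); (5,8)–(8,5) (|5−8| = |8−5| = 3); (6,7)–(8,5) (|6−8| = |7−5| = 2); (8,5)–(9,6) (|8−9| = |5−6| = 1).
Total attacking pairs: 6.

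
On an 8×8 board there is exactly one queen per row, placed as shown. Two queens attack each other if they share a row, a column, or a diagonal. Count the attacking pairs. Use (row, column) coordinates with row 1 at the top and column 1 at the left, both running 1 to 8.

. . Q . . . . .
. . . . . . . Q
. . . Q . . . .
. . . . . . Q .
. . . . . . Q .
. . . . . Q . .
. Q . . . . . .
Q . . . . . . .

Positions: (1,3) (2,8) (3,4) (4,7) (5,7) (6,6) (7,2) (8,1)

Same column: (4,7)–(5,7) (column 7).
Same diagonal: (1,3)–(5,7) (|1−5| = |3−7| = 4); (5,7)–(6,6) (|5−6| = |7−6| = 1); (7,2)–(8,1) (|7−8| = |2−1| = 1).
Total attacking pairs: 4.

4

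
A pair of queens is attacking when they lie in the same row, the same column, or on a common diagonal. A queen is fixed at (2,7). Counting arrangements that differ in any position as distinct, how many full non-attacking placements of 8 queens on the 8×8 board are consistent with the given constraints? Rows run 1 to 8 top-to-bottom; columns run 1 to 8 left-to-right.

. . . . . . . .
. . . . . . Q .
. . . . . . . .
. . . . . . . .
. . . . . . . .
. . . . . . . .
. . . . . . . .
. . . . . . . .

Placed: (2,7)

Branch on row 1: col 1 → 2; col 2 → 2; col 3 → 2; col 4 → 4; col 5 → 6.
Sum: 2 + 2 + 2 + 4 + 6 = 16.

16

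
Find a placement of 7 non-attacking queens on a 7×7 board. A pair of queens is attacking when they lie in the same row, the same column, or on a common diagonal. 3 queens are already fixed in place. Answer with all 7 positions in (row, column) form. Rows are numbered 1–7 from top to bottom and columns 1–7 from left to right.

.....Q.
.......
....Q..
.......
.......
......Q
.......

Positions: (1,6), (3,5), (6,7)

Row 2: attacked by (1,6)→{5,6,7}; (3,5)→{4,5,6}; (6,7)→{3,7}. Safe: 1, 2. Place at column 2.
Row 4: attacked by (1,6)→{3,6}; (2,2)→{2,4}; (3,5)→{4,5,6}; (6,7)→{5,7}. Safe: 1. Place at column 1.
Row 5: attacked by (1,6)→{2,6}; (2,2)→{2,5}; (3,5)→{3,5,7}; (4,1)→{1,2}; (6,7)→{6,7}. Safe: 4. Place at column 4.
Row 7: attacked by (1,6)→{6}; (2,2)→{2,7}; (3,5)→{1,5}; (4,1)→{1,4}; (5,4)→{2,4,6}; (6,7)→{6,7}. Safe: 3. Place at column 3.
Columns [6, 2, 5, 1, 4, 7, 3], r−c [-5, 0, -2, 3, 1, -1, 4], r+c [7, 4, 8, 5, 9, 13, 10] are all distinct, so no two queens attack.

(1,6) (2,2) (3,5) (4,1) (5,4) (6,7) (7,3)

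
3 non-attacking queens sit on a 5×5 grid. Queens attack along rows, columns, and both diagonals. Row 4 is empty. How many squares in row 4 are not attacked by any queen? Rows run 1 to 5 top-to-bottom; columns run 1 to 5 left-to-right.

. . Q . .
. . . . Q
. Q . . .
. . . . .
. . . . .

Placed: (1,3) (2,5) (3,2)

(1,3) attacks row 4 at column 3.
(2,5) attacks row 4 at column 5 and diagonals 3.
(3,2) attacks row 4 at column 2 and diagonals 1, 3.
Attacked columns: {1, 2, 3, 5}. Safe: {4}.

1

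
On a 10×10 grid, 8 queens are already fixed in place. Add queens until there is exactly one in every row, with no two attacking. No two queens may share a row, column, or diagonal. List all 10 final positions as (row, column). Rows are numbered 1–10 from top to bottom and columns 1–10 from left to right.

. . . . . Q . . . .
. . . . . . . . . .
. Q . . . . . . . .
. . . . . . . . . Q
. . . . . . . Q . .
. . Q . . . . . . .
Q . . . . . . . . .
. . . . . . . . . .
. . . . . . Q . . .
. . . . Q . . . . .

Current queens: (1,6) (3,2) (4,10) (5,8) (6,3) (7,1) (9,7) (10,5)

Row 2: attacked by (1,6)→{5,6,7}; (3,2)→{1,2,3}; (4,10)→{8,10}; (5,8)→{5,8}; (6,3)→{3,7}; (7,1)→{1,6}; (9,7)→{7}; (10,5)→{5}. Safe: 4, 9. Place at column 9.
Row 8: attacked by (1,6)→{6}; (2,9)→{3,9}; (3,2)→{2,7}; (4,10)→{6,10}; (5,8)→{5,8}; (6,3)→{1,3,5}; (7,1)→{1,2}; (9,7)→{6,7,8}; (10,5)→{3,5,7}. Safe: 4. Place at column 4.
Columns [6, 9, 2, 10, 8, 3, 1, 4, 7, 5], r−c [-5, -7, 1, -6, -3, 3, 6, 4, 2, 5], r+c [7, 11, 5, 14, 13, 9, 8, 12, 16, 15] are all distinct, so no two queens attack.

(1,6) (2,9) (3,2) (4,10) (5,8) (6,3) (7,1) (8,4) (9,7) (10,5)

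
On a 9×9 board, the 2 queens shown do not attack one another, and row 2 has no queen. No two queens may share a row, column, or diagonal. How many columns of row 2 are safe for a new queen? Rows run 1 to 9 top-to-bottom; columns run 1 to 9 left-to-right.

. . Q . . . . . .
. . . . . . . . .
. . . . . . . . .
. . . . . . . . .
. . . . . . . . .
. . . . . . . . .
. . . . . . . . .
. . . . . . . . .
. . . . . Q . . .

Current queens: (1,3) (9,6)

(1,3) attacks row 2 at column 3 and diagonals 2, 4.
(9,6) attacks row 2 at column 6.
Attacked columns: {2, 3, 4, 6}. Safe: {1, 5, 7, 8, 9}.

5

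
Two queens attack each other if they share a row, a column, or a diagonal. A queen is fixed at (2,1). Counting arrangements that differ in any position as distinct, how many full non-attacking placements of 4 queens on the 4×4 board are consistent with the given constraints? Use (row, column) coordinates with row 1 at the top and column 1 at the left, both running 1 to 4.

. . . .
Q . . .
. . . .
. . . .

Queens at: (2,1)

Branch on row 1: col 3 → 1; col 4 → 0.
Sum: 1 + 0 = 1.

1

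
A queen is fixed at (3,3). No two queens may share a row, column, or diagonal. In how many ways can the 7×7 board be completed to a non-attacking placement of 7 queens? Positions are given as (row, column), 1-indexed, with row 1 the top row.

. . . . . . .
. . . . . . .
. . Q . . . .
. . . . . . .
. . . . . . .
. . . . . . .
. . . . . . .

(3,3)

Branch on row 1: col 2 → 2; col 4 → 2; col 6 → 1; col 7 → 1.
Sum: 2 + 2 + 1 + 1 = 6.

6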